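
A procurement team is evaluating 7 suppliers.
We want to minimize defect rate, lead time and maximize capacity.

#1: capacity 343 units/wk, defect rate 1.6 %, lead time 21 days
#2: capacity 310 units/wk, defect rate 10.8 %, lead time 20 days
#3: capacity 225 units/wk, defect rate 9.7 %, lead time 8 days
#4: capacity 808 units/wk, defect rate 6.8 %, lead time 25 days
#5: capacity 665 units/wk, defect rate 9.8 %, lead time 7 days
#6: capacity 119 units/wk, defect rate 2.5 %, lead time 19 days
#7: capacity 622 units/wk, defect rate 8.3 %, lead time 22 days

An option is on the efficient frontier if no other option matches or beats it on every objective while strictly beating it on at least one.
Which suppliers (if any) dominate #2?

#5: capacity 665≥310, defect rate 9.8≤10.8, lead time 7≤20 — dominates #2.
Others (#1, #3, #4, #6, #7) are each worse than #2 on at least one objective.

#5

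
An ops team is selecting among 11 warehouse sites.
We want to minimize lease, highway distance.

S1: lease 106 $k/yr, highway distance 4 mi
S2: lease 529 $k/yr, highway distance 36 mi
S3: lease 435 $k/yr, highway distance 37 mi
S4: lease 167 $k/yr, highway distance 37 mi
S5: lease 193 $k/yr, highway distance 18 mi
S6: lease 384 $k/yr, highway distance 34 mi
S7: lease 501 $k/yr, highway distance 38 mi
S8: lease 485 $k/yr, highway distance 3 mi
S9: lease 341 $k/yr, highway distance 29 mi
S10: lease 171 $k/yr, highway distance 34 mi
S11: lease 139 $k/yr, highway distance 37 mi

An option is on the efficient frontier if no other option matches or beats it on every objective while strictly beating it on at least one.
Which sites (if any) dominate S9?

S1: lease 106≤341, highway distance 4≤29 — dominates S9.
S5: lease 193≤341, highway distance 18≤29 — dominates S9.
Others (S2, S3, S4, S6, S7, S8, S10, S11) are each worse than S9 on at least one objective.

S1, S5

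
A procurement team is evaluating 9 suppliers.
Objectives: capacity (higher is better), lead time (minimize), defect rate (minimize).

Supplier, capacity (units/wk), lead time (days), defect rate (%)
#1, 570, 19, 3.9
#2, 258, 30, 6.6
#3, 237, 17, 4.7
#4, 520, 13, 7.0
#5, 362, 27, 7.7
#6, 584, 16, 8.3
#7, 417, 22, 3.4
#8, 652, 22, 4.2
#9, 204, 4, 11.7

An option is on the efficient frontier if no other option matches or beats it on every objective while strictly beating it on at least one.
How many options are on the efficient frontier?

#1: not dominated.
#2: dominated by #1 (capacity 570≥258, lead time 19≤30, defect rate 3.9≤6.6).
#3: not dominated.
#4: not dominated.
#5: dominated by #1 (capacity 570≥362, lead time 19≤27, defect rate 3.9≤7.7).
#6: not dominated.
#7: not dominated (best defect rate).
#8: not dominated (best capacity).
#9: not dominated (best lead time).
Pareto-optimal: #1, #3, #4, #6, #7, #8, #9 → 7.

7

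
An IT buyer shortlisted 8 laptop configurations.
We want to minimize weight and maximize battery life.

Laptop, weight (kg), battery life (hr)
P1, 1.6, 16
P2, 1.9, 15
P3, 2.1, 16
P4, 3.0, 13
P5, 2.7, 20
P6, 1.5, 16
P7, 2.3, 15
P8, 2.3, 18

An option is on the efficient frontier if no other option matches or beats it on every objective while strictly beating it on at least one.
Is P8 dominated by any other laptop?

No

P1: worse on battery life (16 vs 18).
P2: worse on battery life (15 vs 18).
P3: worse on battery life (16 vs 18).
P4: worse on weight (3.0 vs 2.3).
P5: worse on weight (2.7 vs 2.3).
P6: worse on battery life (16 vs 18).
P7: worse on battery life (15 vs 18).
No option is at least as good as P8 on every objective and strictly better on one.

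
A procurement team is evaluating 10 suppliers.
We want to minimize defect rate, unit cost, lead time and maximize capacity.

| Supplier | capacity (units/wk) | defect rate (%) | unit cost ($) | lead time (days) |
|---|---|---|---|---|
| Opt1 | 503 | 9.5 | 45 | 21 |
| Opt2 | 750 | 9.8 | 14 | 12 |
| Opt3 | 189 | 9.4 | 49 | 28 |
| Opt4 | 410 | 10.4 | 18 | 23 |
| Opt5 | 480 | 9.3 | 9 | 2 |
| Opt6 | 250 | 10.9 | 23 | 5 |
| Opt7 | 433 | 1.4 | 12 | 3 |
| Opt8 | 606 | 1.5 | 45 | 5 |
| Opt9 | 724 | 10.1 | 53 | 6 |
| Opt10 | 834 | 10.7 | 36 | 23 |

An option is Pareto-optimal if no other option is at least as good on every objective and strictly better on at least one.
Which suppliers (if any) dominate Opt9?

Opt1: worse on capacity (503 vs 724).
Opt2: worse on lead time (12 vs 6).
Opt3: worse on capacity (189 vs 724).
Opt4: worse on capacity (410 vs 724).
Opt5: worse on capacity (480 vs 724).
Opt6: worse on capacity (250 vs 724).
Opt7: worse on capacity (433 vs 724).
Opt8: worse on capacity (606 vs 724).
Opt10: worse on defect rate (10.7 vs 10.1).
No option dominates Opt9.

none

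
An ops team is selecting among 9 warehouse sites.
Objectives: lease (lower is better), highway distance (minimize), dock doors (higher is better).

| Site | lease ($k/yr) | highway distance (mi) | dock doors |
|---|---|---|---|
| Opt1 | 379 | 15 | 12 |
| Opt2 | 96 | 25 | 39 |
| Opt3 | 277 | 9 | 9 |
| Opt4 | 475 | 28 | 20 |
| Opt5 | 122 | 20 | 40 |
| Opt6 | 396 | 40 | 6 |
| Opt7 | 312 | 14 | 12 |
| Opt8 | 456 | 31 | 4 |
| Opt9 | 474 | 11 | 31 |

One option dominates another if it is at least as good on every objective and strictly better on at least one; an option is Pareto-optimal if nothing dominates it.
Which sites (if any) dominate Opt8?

Opt1: lease 379≤456, highway distance 15≤31, dock doors 12≥4 — dominates Opt8.
Opt2: lease 96≤456, highway distance 25≤31, dock doors 39≥4 — dominates Opt8.
Opt3: lease 277≤456, highway distance 9≤31, dock doors 9≥4 — dominates Opt8.
Opt5: lease 122≤456, highway distance 20≤31, dock doors 40≥4 — dominates Opt8.
Opt7: lease 312≤456, highway distance 14≤31, dock doors 12≥4 — dominates Opt8.
Others (Opt4, Opt6, Opt9) are each worse than Opt8 on at least one objective.

Opt1, Opt2, Opt3, Opt5, Opt7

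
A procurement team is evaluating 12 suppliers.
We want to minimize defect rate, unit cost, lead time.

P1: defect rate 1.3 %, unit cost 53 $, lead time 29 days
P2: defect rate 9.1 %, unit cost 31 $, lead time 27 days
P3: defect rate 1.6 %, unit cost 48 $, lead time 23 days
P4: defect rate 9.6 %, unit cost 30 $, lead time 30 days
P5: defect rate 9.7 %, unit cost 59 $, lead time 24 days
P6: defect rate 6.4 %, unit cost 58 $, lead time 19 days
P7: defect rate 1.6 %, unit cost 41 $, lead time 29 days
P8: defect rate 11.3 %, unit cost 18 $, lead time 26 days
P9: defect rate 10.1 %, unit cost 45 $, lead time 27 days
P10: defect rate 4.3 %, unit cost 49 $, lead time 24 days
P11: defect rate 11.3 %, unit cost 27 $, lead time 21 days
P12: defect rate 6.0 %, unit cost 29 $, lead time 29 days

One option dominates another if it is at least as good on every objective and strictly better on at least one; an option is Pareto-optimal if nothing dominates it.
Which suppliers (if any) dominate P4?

P12

P12: defect rate 6.0≤9.6, unit cost 29≤30, lead time 29≤30 — dominates P4.
Others (P1, P2, P3, P5, P6, P7, P8, P9, P10, P11) are each worse than P4 on at least one objective.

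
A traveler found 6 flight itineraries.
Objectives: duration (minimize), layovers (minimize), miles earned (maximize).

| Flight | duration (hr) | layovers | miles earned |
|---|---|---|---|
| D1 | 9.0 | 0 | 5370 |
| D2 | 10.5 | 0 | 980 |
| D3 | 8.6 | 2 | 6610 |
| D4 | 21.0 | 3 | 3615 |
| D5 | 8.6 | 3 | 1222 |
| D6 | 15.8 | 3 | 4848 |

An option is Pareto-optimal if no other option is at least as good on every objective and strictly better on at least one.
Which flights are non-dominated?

D1: not dominated.
D2: dominated by D1 (duration 9.0≤10.5, layovers 0≤0, miles earned 5370≥980).
D3: not dominated (best miles earned).
D4: dominated by D1 (duration 9.0≤21.0, layovers 0≤3, miles earned 5370≥3615).
D5: dominated by D3 (duration 8.6≤8.6, layovers 2≤3, miles earned 6610≥1222).
D6: dominated by D1 (duration 9.0≤15.8, layovers 0≤3, miles earned 5370≥4848).

D1, D3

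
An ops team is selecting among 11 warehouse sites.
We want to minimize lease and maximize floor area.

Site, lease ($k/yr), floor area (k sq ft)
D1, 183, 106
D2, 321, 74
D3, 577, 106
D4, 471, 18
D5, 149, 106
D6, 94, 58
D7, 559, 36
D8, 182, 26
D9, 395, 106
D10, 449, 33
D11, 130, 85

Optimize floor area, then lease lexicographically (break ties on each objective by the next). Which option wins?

D5

First maximize floor area: best is 106, kept {D1, D3, D5, D9}.
Then minimize lease: best is 149, kept {D5}.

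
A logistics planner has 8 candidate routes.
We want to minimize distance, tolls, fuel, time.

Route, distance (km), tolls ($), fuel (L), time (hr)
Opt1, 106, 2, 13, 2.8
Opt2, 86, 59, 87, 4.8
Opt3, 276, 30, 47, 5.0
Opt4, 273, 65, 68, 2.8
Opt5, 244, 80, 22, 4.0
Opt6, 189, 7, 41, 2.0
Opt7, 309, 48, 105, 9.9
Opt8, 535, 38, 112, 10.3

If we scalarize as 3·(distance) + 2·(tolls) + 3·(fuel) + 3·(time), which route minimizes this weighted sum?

Opt1

Opt1: 3·106 + 2·2 + 3·13 + 3·2.8 = 369.4
Opt2: 3·86 + 2·59 + 3·87 + 3·4.8 = 651.4
Opt3: 3·276 + 2·30 + 3·47 + 3·5.0 = 1044.0
Opt4: 3·273 + 2·65 + 3·68 + 3·2.8 = 1161.4
Opt5: 3·244 + 2·80 + 3·22 + 3·4.0 = 970.0
Opt6: 3·189 + 2·7 + 3·41 + 3·2.0 = 710.0
Opt7: 3·309 + 2·48 + 3·105 + 3·9.9 = 1367.7
Opt8: 3·535 + 2·38 + 3·112 + 3·10.3 = 2047.9
Lowest: Opt1 at 369.4.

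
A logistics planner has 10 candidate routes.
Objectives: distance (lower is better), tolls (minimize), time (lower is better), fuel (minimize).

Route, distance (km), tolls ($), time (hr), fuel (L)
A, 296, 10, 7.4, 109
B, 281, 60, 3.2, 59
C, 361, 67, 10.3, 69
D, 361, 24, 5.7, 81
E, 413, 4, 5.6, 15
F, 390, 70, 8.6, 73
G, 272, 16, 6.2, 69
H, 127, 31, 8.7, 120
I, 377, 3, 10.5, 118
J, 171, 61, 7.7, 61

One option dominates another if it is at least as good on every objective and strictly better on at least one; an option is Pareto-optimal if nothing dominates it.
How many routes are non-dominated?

8

A: not dominated.
B: not dominated (best time).
C: dominated by B (distance 281≤361, tolls 60≤67, time 3.2≤10.3, fuel 59≤69).
D: not dominated.
E: not dominated (best fuel).
F: dominated by B (distance 281≤390, tolls 60≤70, time 3.2≤8.6, fuel 59≤73).
G: not dominated.
H: not dominated (best distance).
I: not dominated (best tolls).
J: not dominated.
Pareto-optimal: A, B, D, E, G, H, I, J → 8.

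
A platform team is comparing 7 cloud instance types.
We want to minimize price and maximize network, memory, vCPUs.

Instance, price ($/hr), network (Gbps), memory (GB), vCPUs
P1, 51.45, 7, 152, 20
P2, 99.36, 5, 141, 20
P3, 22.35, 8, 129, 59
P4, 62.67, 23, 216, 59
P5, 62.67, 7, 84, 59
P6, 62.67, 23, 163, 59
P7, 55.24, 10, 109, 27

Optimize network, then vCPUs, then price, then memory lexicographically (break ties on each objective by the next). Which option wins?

First maximize network: best is 23, kept {P4, P6}.
Then maximize vCPUs: best is 59, kept {P4, P6}.
Then minimize price: best is 62.67, kept {P4, P6}.
Then maximize memory: best is 216, kept {P4}.

P4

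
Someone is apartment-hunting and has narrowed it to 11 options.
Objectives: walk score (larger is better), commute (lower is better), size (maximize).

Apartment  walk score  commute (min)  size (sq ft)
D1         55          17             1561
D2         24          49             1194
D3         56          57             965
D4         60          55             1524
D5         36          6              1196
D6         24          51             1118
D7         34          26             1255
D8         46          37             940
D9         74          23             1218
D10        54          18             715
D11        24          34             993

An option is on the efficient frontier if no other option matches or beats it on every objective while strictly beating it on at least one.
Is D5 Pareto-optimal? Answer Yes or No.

Yes

D1: worse on commute (17 vs 6).
D2: worse on walk score (24 vs 36).
D3: worse on commute (57 vs 6).
D4: worse on commute (55 vs 6).
D6: worse on walk score (24 vs 36).
D7: worse on walk score (34 vs 36).
D8: worse on commute (37 vs 6).
D9: worse on commute (23 vs 6).
D10: worse on commute (18 vs 6).
D11: worse on walk score (24 vs 36).
No option is at least as good as D5 on every objective and strictly better on one.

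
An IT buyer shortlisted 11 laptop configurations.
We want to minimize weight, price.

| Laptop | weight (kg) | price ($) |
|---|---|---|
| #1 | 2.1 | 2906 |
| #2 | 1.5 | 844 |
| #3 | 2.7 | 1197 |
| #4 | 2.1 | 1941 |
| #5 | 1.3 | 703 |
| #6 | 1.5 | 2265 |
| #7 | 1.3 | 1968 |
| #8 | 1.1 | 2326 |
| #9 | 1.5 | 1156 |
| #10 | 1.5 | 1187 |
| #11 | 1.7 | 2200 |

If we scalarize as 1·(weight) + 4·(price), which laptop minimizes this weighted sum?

#5

#1: 1·2.1 + 4·2906 = 11626.1
#2: 1·1.5 + 4·844 = 3377.5
#3: 1·2.7 + 4·1197 = 4790.7
#4: 1·2.1 + 4·1941 = 7766.1
#5: 1·1.3 + 4·703 = 2813.3
#6: 1·1.5 + 4·2265 = 9061.5
#7: 1·1.3 + 4·1968 = 7873.3
#8: 1·1.1 + 4·2326 = 9305.1
#9: 1·1.5 + 4·1156 = 4625.5
#10: 1·1.5 + 4·1187 = 4749.5
#11: 1·1.7 + 4·2200 = 8801.7
Lowest: #5 at 2813.3.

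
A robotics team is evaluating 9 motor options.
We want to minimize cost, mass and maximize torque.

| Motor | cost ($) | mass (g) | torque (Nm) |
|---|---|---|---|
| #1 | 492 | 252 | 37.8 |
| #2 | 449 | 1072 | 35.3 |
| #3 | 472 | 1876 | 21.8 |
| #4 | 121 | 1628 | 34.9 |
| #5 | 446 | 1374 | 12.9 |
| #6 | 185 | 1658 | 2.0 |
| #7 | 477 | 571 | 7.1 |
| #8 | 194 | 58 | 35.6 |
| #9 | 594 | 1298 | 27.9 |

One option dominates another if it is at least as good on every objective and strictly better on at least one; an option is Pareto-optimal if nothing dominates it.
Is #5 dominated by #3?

No

#3 vs #5: #3 is worse on cost (472 vs 446), so it does not dominate #5.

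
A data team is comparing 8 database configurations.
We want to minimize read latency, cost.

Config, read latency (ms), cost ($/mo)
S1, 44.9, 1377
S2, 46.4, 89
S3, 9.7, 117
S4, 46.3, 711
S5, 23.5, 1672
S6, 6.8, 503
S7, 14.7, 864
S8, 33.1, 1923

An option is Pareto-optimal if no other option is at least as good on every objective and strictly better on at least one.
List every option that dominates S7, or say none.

S3: read latency 9.7≤14.7, cost 117≤864 — dominates S7.
S6: read latency 6.8≤14.7, cost 503≤864 — dominates S7.
Others (S1, S2, S4, S5, S8) are each worse than S7 on at least one objective.

S3, S6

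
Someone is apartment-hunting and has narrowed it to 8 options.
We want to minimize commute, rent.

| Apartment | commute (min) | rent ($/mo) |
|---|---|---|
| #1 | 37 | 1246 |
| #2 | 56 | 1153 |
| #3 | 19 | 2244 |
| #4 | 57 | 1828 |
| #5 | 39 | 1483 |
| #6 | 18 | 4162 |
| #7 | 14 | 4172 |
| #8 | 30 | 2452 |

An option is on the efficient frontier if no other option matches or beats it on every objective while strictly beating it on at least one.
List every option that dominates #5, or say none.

#1: commute 37≤39, rent 1246≤1483 — dominates #5.
Others (#2, #3, #4, #6, #7, #8) are each worse than #5 on at least one objective.

#1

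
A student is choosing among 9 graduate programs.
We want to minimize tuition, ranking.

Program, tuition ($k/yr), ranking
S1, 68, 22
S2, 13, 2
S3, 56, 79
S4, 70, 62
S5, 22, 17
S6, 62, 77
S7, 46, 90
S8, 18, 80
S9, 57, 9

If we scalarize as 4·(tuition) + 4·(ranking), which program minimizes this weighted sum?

S2

S1: 4·68 + 4·22 = 360
S2: 4·13 + 4·2 = 60
S3: 4·56 + 4·79 = 540
S4: 4·70 + 4·62 = 528
S5: 4·22 + 4·17 = 156
S6: 4·62 + 4·77 = 556
S7: 4·46 + 4·90 = 544
S8: 4·18 + 4·80 = 392
S9: 4·57 + 4·9 = 264
Lowest: S2 at 60.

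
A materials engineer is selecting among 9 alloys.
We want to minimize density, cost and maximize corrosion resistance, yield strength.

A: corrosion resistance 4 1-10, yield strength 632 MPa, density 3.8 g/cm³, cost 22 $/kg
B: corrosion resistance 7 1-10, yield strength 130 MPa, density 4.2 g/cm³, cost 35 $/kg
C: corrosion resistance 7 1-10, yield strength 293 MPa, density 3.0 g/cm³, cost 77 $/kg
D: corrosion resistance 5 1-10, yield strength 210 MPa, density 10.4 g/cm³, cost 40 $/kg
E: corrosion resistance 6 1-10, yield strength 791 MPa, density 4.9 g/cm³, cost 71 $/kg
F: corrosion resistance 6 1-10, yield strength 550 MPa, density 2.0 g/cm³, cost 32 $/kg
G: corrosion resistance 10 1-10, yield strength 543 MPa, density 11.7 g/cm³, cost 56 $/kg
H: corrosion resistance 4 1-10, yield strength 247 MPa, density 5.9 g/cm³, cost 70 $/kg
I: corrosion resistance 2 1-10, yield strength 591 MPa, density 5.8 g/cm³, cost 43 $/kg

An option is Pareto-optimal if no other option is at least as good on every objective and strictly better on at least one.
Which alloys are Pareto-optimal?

A, B, C, E, F, G

A: not dominated (best cost).
B: not dominated.
C: not dominated.
D: dominated by F (corrosion resistance 6≥5, yield strength 550≥210, density 2.0≤10.4, cost 32≤40).
E: not dominated (best yield strength).
F: not dominated (best density).
G: not dominated (best corrosion resistance).
H: dominated by A (corrosion resistance 4≥4, yield strength 632≥247, density 3.8≤5.9, cost 22≤70).
I: dominated by A (corrosion resistance 4≥2, yield strength 632≥591, density 3.8≤5.8, cost 22≤43).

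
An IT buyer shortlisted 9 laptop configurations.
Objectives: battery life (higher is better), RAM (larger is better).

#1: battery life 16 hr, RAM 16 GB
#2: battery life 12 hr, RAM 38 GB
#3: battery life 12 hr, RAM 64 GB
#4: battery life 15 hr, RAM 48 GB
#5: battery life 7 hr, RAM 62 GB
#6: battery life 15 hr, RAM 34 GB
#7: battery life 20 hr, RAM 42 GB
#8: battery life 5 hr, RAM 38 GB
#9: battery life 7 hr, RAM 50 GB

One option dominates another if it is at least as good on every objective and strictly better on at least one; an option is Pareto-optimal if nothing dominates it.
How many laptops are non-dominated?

#1: dominated by #7 (battery life 20≥16, RAM 42≥16).
#2: dominated by #3 (battery life 12≥12, RAM 64≥38).
#3: not dominated (best RAM).
#4: not dominated.
#5: dominated by #3 (battery life 12≥7, RAM 64≥62).
#6: dominated by #4 (battery life 15≥15, RAM 48≥34).
#7: not dominated (best battery life).
#8: dominated by #2 (battery life 12≥5, RAM 38≥38).
#9: dominated by #3 (battery life 12≥7, RAM 64≥50).
Pareto-optimal: #3, #4, #7 → 3.

3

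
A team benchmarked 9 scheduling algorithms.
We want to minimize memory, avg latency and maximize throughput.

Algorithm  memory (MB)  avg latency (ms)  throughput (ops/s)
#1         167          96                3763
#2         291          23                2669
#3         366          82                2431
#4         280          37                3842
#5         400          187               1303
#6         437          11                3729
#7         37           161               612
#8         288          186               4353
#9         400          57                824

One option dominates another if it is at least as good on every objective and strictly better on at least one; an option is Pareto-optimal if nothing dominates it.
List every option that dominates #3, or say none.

#2, #4

#2: memory 291≤366, avg latency 23≤82, throughput 2669≥2431 — dominates #3.
#4: memory 280≤366, avg latency 37≤82, throughput 3842≥2431 — dominates #3.
Others (#1, #5, #6, #7, #8, #9) are each worse than #3 on at least one objective.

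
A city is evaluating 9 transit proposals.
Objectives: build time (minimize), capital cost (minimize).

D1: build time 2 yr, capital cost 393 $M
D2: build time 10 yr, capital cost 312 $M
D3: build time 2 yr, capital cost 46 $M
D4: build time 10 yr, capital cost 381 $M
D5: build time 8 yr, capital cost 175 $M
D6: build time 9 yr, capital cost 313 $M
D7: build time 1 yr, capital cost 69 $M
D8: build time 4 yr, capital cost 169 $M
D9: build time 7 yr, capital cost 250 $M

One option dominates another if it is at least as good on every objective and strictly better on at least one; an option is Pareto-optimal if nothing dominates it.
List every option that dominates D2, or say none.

D3, D5, D7, D8, D9

D3: build time 2≤10, capital cost 46≤312 — dominates D2.
D5: build time 8≤10, capital cost 175≤312 — dominates D2.
D7: build time 1≤10, capital cost 69≤312 — dominates D2.
D8: build time 4≤10, capital cost 169≤312 — dominates D2.
D9: build time 7≤10, capital cost 250≤312 — dominates D2.
Others (D1, D4, D6) are each worse than D2 on at least one objective.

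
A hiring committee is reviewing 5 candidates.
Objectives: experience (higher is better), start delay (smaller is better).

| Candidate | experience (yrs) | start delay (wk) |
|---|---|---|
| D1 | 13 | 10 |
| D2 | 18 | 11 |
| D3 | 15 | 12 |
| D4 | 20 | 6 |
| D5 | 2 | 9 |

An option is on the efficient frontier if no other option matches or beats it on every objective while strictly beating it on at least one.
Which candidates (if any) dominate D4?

D1: worse on experience (13 vs 20).
D2: worse on experience (18 vs 20).
D3: worse on experience (15 vs 20).
D5: worse on experience (2 vs 20).
No option dominates D4.

none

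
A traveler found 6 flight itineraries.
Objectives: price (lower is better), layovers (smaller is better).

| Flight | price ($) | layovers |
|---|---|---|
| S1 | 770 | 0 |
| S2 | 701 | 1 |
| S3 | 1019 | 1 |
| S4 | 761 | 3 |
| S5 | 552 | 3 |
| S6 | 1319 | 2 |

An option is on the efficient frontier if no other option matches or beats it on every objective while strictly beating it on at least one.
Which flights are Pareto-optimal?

S1, S2, S5

S1: not dominated (best layovers).
S2: not dominated.
S3: dominated by S1 (price 770≤1019, layovers 0≤1).
S4: dominated by S2 (price 701≤761, layovers 1≤3).
S5: not dominated (best price).
S6: dominated by S1 (price 770≤1319, layovers 0≤2).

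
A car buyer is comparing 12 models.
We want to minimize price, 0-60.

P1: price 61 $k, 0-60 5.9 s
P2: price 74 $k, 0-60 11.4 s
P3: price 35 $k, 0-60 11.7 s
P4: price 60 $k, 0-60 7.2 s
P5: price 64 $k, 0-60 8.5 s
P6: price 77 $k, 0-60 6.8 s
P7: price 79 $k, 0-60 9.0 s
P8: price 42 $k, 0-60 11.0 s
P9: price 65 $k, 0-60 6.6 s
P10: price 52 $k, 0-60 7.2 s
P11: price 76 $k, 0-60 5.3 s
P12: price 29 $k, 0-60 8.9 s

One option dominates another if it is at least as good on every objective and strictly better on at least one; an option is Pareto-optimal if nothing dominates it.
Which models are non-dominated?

P1: not dominated.
P2: dominated by P1 (price 61≤74, 0-60 5.9≤11.4).
P3: dominated by P12 (price 29≤35, 0-60 8.9≤11.7).
P4: dominated by P10 (price 52≤60, 0-60 7.2≤7.2).
P5: dominated by P1 (price 61≤64, 0-60 5.9≤8.5).
P6: dominated by P1 (price 61≤77, 0-60 5.9≤6.8).
P7: dominated by P1 (price 61≤79, 0-60 5.9≤9.0).
P8: dominated by P12 (price 29≤42, 0-60 8.9≤11.0).
P9: dominated by P1 (price 61≤65, 0-60 5.9≤6.6).
P10: not dominated.
P11: not dominated (best 0-60).
P12: not dominated (best price).

P1, P10, P11, P12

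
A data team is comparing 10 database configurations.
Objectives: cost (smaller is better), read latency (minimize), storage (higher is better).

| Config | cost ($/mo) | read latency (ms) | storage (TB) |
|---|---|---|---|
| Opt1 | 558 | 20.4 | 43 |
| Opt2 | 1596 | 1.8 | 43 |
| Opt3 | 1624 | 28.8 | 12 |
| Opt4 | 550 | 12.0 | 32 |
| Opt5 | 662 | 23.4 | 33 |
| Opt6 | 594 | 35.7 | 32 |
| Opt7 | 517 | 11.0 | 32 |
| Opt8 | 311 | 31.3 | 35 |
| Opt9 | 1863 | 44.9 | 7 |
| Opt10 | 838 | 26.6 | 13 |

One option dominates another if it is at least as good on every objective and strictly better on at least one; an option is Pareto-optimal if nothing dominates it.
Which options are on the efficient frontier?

Opt1, Opt2, Opt7, Opt8

Opt1: not dominated.
Opt2: not dominated (best read latency).
Opt3: dominated by Opt1 (cost 558≤1624, read latency 20.4≤28.8, storage 43≥12).
Opt4: dominated by Opt7 (cost 517≤550, read latency 11.0≤12.0, storage 32≥32).
Opt5: dominated by Opt1 (cost 558≤662, read latency 20.4≤23.4, storage 43≥33).
Opt6: dominated by Opt1 (cost 558≤594, read latency 20.4≤35.7, storage 43≥32).
Opt7: not dominated.
Opt8: not dominated (best cost).
Opt9: dominated by Opt1 (cost 558≤1863, read latency 20.4≤44.9, storage 43≥7).
Opt10: dominated by Opt1 (cost 558≤838, read latency 20.4≤26.6, storage 43≥13).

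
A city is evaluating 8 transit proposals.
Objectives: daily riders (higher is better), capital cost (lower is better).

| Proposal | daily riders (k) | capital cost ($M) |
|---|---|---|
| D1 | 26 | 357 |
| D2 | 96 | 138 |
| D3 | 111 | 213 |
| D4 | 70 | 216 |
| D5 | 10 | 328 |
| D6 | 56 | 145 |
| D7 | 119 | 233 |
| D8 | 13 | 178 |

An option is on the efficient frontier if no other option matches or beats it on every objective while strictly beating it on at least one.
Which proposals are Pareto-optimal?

D1: dominated by D2 (daily riders 96≥26, capital cost 138≤357).
D2: not dominated (best capital cost).
D3: not dominated.
D4: dominated by D2 (daily riders 96≥70, capital cost 138≤216).
D5: dominated by D2 (daily riders 96≥10, capital cost 138≤328).
D6: dominated by D2 (daily riders 96≥56, capital cost 138≤145).
D7: not dominated (best daily riders).
D8: dominated by D2 (daily riders 96≥13, capital cost 138≤178).

D2, D3, D7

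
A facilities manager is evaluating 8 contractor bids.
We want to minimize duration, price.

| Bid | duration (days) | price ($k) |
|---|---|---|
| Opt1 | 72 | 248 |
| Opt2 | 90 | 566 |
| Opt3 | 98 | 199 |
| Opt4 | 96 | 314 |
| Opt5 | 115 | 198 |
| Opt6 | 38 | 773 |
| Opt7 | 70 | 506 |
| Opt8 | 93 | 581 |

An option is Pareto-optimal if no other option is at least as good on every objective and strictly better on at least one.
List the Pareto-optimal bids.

Opt1, Opt3, Opt5, Opt6, Opt7

Opt1: not dominated.
Opt2: dominated by Opt1 (duration 72≤90, price 248≤566).
Opt3: not dominated.
Opt4: dominated by Opt1 (duration 72≤96, price 248≤314).
Opt5: not dominated (best price).
Opt6: not dominated (best duration).
Opt7: not dominated.
Opt8: dominated by Opt1 (duration 72≤93, price 248≤581).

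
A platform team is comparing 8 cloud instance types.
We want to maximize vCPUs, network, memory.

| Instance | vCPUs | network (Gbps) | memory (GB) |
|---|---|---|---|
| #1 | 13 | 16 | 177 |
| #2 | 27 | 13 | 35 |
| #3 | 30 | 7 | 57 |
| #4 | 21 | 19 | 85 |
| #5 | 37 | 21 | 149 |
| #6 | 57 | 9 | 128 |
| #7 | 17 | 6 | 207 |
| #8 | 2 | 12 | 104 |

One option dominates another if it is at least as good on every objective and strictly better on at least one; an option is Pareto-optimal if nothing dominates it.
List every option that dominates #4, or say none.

#5

#5: vCPUs 37≥21, network 21≥19, memory 149≥85 — dominates #4.
Others (#1, #2, #3, #6, #7, #8) are each worse than #4 on at least one objective.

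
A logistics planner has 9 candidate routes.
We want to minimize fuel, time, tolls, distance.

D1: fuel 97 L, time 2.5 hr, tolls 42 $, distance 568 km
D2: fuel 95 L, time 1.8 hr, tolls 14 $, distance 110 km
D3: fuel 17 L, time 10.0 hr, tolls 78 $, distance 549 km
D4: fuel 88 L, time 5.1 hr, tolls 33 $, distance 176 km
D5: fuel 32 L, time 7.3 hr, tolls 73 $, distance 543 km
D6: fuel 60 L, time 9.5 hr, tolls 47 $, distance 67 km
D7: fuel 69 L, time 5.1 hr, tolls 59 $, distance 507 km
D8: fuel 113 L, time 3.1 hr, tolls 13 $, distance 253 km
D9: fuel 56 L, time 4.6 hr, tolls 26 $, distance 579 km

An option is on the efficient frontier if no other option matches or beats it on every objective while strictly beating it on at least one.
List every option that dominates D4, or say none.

none

D1: worse on fuel (97 vs 88).
D2: worse on fuel (95 vs 88).
D3: worse on time (10.0 vs 5.1).
D5: worse on time (7.3 vs 5.1).
D6: worse on time (9.5 vs 5.1).
D7: worse on tolls (59 vs 33).
D8: worse on fuel (113 vs 88).
D9: worse on distance (579 vs 176).
No option dominates D4.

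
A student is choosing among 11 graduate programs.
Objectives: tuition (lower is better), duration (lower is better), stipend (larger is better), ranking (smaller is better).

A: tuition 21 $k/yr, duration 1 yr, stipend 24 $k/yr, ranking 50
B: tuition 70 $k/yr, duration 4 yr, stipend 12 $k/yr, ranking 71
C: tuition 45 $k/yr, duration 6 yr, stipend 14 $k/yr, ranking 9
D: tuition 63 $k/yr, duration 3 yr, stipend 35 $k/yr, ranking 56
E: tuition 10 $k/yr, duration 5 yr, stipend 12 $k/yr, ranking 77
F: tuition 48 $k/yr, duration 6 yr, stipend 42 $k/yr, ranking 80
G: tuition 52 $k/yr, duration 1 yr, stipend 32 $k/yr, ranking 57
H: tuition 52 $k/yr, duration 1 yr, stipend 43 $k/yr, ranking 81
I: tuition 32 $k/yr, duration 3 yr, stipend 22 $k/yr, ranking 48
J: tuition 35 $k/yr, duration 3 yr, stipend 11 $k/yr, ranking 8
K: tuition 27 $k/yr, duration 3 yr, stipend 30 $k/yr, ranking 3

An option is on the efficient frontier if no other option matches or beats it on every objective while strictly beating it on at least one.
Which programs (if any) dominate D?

A: worse on stipend (24 vs 35).
B: worse on tuition (70 vs 63).
C: worse on duration (6 vs 3).
E: worse on duration (5 vs 3).
F: worse on duration (6 vs 3).
G: worse on stipend (32 vs 35).
H: worse on ranking (81 vs 56).
I: worse on stipend (22 vs 35).
J: worse on stipend (11 vs 35).
K: worse on stipend (30 vs 35).
No option dominates D.

none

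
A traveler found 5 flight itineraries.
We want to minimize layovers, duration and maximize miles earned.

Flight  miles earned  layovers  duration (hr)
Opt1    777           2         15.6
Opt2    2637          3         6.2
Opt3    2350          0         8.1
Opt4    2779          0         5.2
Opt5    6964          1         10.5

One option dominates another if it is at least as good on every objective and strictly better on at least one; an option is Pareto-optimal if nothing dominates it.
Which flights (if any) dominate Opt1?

Opt3, Opt4, Opt5

Opt3: miles earned 2350≥777, layovers 0≤2, duration 8.1≤15.6 — dominates Opt1.
Opt4: miles earned 2779≥777, layovers 0≤2, duration 5.2≤15.6 — dominates Opt1.
Opt5: miles earned 6964≥777, layovers 1≤2, duration 10.5≤15.6 — dominates Opt1.
Others (Opt2) are each worse than Opt1 on at least one objective.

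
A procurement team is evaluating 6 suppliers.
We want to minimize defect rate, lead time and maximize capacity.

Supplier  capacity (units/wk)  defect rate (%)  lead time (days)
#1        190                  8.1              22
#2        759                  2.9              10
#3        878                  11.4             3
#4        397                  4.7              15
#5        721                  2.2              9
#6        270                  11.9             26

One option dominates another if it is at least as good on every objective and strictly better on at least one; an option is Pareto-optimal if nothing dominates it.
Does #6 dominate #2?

#6 vs #2: #6 is worse on capacity (270 vs 759), so it does not dominate #2.

No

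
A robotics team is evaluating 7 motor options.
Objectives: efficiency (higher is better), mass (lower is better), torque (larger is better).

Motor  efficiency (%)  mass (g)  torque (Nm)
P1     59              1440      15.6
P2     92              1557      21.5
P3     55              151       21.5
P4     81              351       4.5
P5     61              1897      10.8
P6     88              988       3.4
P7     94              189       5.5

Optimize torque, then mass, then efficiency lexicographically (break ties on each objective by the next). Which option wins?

First maximize torque: best is 21.5, kept {P2, P3}.
Then minimize mass: best is 151, kept {P3}.

P3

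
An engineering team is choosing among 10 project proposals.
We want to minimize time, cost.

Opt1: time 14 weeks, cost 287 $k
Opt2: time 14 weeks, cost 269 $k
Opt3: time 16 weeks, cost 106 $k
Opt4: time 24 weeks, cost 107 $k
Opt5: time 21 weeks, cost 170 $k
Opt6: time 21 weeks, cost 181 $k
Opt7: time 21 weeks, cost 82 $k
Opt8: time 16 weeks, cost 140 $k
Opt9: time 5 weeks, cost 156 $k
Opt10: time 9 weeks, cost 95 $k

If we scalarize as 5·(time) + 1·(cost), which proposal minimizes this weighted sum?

Opt1: 5·14 + 1·287 = 357
Opt2: 5·14 + 1·269 = 339
Opt3: 5·16 + 1·106 = 186
Opt4: 5·24 + 1·107 = 227
Opt5: 5·21 + 1·170 = 275
Opt6: 5·21 + 1·181 = 286
Opt7: 5·21 + 1·82 = 187
Opt8: 5·16 + 1·140 = 220
Opt9: 5·5 + 1·156 = 181
Opt10: 5·9 + 1·95 = 140
Lowest: Opt10 at 140.

Opt10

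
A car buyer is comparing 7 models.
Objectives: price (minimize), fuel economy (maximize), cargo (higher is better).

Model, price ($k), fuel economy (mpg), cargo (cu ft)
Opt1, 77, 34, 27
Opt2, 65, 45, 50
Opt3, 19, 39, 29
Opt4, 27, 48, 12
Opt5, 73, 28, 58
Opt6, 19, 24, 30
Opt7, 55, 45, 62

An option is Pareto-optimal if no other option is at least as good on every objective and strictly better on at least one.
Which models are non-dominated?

Opt3, Opt4, Opt6, Opt7

Opt1: dominated by Opt2 (price 65≤77, fuel economy 45≥34, cargo 50≥27).
Opt2: dominated by Opt7 (price 55≤65, fuel economy 45≥45, cargo 62≥50).
Opt3: not dominated.
Opt4: not dominated (best fuel economy).
Opt5: dominated by Opt7 (price 55≤73, fuel economy 45≥28, cargo 62≥58).
Opt6: not dominated.
Opt7: not dominated (best cargo).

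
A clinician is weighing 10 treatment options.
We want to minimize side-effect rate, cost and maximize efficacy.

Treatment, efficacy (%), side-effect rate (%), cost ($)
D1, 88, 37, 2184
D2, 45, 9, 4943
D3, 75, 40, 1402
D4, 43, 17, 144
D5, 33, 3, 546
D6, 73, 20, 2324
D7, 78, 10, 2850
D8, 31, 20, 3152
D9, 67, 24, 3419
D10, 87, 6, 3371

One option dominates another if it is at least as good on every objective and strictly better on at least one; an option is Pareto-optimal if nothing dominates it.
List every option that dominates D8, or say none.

D4, D5, D6, D7

D4: efficacy 43≥31, side-effect rate 17≤20, cost 144≤3152 — dominates D8.
D5: efficacy 33≥31, side-effect rate 3≤20, cost 546≤3152 — dominates D8.
D6: efficacy 73≥31, side-effect rate 20≤20, cost 2324≤3152 — dominates D8.
D7: efficacy 78≥31, side-effect rate 10≤20, cost 2850≤3152 — dominates D8.
Others (D1, D2, D3, D9, D10) are each worse than D8 on at least one objective.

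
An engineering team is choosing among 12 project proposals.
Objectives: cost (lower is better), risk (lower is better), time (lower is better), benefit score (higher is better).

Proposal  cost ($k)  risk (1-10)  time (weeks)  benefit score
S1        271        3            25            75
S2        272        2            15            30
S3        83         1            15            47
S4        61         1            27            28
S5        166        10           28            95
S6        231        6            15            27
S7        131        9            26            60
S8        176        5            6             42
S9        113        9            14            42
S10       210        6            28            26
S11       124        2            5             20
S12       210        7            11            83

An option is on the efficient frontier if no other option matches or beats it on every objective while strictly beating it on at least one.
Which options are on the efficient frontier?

S1, S3, S4, S5, S7, S8, S9, S11, S12

S1: not dominated.
S2: dominated by S3 (cost 83≤272, risk 1≤2, time 15≤15, benefit score 47≥30).
S3: not dominated.
S4: not dominated (best cost).
S5: not dominated (best benefit score).
S6: dominated by S3 (cost 83≤231, risk 1≤6, time 15≤15, benefit score 47≥27).
S7: not dominated.
S8: not dominated.
S9: not dominated.
S10: dominated by S3 (cost 83≤210, risk 1≤6, time 15≤28, benefit score 47≥26).
S11: not dominated (best time).
S12: not dominated.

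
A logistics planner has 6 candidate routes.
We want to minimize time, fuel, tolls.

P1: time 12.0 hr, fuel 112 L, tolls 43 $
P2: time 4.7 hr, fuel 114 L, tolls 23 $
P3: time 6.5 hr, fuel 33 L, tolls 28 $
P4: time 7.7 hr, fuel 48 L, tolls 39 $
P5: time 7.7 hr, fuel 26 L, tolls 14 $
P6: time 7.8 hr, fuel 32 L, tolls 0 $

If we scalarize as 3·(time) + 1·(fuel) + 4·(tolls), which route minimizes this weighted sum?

P6

P1: 3·12.0 + 1·112 + 4·43 = 320.0
P2: 3·4.7 + 1·114 + 4·23 = 220.1
P3: 3·6.5 + 1·33 + 4·28 = 164.5
P4: 3·7.7 + 1·48 + 4·39 = 227.1
P5: 3·7.7 + 1·26 + 4·14 = 105.1
P6: 3·7.8 + 1·32 + 4·0 = 55.4
Lowest: P6 at 55.4.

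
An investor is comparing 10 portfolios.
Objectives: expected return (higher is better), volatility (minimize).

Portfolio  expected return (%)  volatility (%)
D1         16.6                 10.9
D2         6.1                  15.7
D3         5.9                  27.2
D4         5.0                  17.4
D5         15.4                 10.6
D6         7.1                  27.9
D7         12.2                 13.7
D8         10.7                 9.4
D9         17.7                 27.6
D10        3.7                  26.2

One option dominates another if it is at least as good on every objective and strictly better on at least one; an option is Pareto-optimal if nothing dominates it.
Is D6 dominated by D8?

D8 vs D6: expected return 10.7≥7.1, volatility 9.4≤27.9 — D8 is at least as good on every objective with at least one strict improvement.

Yes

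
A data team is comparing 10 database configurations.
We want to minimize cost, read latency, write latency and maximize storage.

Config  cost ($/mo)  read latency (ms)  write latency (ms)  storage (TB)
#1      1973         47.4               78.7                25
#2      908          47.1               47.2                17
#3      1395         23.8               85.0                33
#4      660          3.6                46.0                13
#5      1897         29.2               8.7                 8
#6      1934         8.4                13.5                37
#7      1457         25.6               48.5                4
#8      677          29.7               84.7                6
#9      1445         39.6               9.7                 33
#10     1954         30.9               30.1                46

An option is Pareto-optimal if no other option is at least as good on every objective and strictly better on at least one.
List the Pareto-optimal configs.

#2, #3, #4, #5, #6, #9, #10

#1: dominated by #6 (cost 1934≤1973, read latency 8.4≤47.4, write latency 13.5≤78.7, storage 37≥25).
#2: not dominated.
#3: not dominated.
#4: not dominated (best cost).
#5: not dominated (best write latency).
#6: not dominated.
#7: dominated by #4 (cost 660≤1457, read latency 3.6≤25.6, write latency 46.0≤48.5, storage 13≥4).
#8: dominated by #4 (cost 660≤677, read latency 3.6≤29.7, write latency 46.0≤84.7, storage 13≥6).
#9: not dominated.
#10: not dominated (best storage).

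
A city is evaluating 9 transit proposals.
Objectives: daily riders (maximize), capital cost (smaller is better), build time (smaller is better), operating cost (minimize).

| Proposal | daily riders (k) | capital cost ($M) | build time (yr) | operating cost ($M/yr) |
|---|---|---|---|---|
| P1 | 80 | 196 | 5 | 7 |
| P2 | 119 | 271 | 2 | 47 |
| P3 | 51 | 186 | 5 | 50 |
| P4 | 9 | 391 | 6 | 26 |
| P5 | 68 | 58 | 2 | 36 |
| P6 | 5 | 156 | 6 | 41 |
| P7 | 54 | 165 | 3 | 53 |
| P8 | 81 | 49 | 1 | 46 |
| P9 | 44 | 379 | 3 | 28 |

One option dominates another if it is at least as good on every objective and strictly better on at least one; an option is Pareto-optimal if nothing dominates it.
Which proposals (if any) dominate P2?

none

P1: worse on daily riders (80 vs 119).
P3: worse on daily riders (51 vs 119).
P4: worse on daily riders (9 vs 119).
P5: worse on daily riders (68 vs 119).
P6: worse on daily riders (5 vs 119).
P7: worse on daily riders (54 vs 119).
P8: worse on daily riders (81 vs 119).
P9: worse on daily riders (44 vs 119).
No option dominates P2.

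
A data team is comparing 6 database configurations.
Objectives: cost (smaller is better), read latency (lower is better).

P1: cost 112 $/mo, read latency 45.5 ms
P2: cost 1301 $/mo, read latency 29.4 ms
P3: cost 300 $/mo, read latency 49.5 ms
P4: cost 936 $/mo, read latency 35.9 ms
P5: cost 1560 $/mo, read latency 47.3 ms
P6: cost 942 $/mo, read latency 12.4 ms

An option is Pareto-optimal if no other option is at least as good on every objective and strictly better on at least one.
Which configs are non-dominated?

P1: not dominated (best cost).
P2: dominated by P6 (cost 942≤1301, read latency 12.4≤29.4).
P3: dominated by P1 (cost 112≤300, read latency 45.5≤49.5).
P4: not dominated.
P5: dominated by P1 (cost 112≤1560, read latency 45.5≤47.3).
P6: not dominated (best read latency).

P1, P4, P6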